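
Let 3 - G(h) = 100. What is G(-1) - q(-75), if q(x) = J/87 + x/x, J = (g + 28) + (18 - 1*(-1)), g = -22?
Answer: -8551/87 ≈ -98.287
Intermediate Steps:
J = 25 (J = (-22 + 28) + (18 - 1*(-1)) = 6 + (18 + 1) = 6 + 19 = 25)
q(x) = 112/87 (q(x) = 25/87 + x/x = 25*(1/87) + 1 = 25/87 + 1 = 112/87)
G(h) = -97 (G(h) = 3 - 1*100 = 3 - 100 = -97)
G(-1) - q(-75) = -97 - 1*112/87 = -97 - 112/87 = -8551/87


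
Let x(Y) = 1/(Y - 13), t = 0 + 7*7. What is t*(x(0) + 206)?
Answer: 131173/13 ≈ 10090.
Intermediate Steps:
t = 49 (t = 0 + 49 = 49)
x(Y) = 1/(-13 + Y)
t*(x(0) + 206) = 49*(1/(-13 + 0) + 206) = 49*(1/(-13) + 206) = 49*(-1/13 + 206) = 49*(2677/13) = 131173/13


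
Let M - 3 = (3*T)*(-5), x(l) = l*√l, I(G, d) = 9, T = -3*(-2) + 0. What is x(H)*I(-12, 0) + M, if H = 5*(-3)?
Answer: -87 - 135*I*√15 ≈ -87.0 - 522.85*I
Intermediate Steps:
T = 6 (T = 6 + 0 = 6)
H = -15
x(l) = l^(3/2)
M = -87 (M = 3 + (3*6)*(-5) = 3 + 18*(-5) = 3 - 90 = -87)
x(H)*I(-12, 0) + M = (-15)^(3/2)*9 - 87 = -15*I*√15*9 - 87 = -135*I*√15 - 87 = -87 - 135*I*√15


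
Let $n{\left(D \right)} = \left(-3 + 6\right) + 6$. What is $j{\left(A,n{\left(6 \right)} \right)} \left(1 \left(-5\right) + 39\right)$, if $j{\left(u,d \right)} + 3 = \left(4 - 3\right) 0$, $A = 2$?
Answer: $-102$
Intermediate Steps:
$n{\left(D \right)} = 9$ ($n{\left(D \right)} = 3 + 6 = 9$)
$j{\left(u,d \right)} = -3$ ($j{\left(u,d \right)} = -3 + \left(4 - 3\right) 0 = -3 + 1 \cdot 0 = -3 + 0 = -3$)
$j{\left(A,n{\left(6 \right)} \right)} \left(1 \left(-5\right) + 39\right) = - 3 \left(1 \left(-5\right) + 39\right) = - 3 \left(-5 + 39\right) = \left(-3\right) 34 = -102$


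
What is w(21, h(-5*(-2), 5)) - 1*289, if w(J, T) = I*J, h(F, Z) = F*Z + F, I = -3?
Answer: -352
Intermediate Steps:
h(F, Z) = F + F*Z
w(J, T) = -3*J
w(21, h(-5*(-2), 5)) - 1*289 = -3*21 - 1*289 = -63 - 289 = -352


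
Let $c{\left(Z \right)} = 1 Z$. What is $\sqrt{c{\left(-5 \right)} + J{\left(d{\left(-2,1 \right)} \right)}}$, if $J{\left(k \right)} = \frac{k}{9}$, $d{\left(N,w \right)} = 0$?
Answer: $i \sqrt{5} \approx 2.2361 i$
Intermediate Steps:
$J{\left(k \right)} = \frac{k}{9}$ ($J{\left(k \right)} = k \frac{1}{9} = \frac{k}{9}$)
$c{\left(Z \right)} = Z$
$\sqrt{c{\left(-5 \right)} + J{\left(d{\left(-2,1 \right)} \right)}} = \sqrt{-5 + \frac{1}{9} \cdot 0} = \sqrt{-5 + 0} = \sqrt{-5} = i \sqrt{5}$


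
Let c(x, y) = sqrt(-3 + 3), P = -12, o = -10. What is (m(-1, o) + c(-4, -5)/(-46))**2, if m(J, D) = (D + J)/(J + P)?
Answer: 121/169 ≈ 0.71598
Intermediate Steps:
m(J, D) = (D + J)/(-12 + J) (m(J, D) = (D + J)/(J - 12) = (D + J)/(-12 + J))
c(x, y) = 0 (c(x, y) = sqrt(0) = 0)
(m(-1, o) + c(-4, -5)/(-46))**2 = ((-10 - 1)/(-12 - 1) + 0/(-46))**2 = (-11/(-13) + 0*(-1/46))**2 = (-1/13*(-11) + 0)**2 = (11/13 + 0)**2 = (11/13)**2 = 121/169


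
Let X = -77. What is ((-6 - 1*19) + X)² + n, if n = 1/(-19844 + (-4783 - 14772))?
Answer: 409907195/39399 ≈ 10404.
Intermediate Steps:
n = -1/39399 (n = 1/(-19844 - 19555) = 1/(-39399) = -1/39399 ≈ -2.5381e-5)
((-6 - 1*19) + X)² + n = ((-6 - 1*19) - 77)² - 1/39399 = ((-6 - 19) - 77)² - 1/39399 = (-25 - 77)² - 1/39399 = (-102)² - 1/39399 = 10404 - 1/39399 = 409907195/39399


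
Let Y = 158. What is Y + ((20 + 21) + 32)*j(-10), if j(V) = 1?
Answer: 231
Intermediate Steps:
Y + ((20 + 21) + 32)*j(-10) = 158 + ((20 + 21) + 32)*1 = 158 + (41 + 32)*1 = 158 + 73*1 = 158 + 73 = 231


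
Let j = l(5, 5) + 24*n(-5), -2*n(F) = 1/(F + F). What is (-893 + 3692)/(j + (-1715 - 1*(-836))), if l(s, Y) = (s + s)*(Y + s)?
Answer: -13995/3889 ≈ -3.5986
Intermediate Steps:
n(F) = -1/(4*F) (n(F) = -1/(2*(F + F)) = -1/(2*F)/2 = -1/(4*F))
l(s, Y) = 2*s*(Y + s) (l(s, Y) = (2*s)*(Y + s) = 2*s*(Y + s))
j = 506/5 (j = 2*5*(5 + 5) + 24*(-1/4/(-5)) = 2*5*10 + 24*(-1/4*(-1/5)) = 100 + 24*(1/20) = 100 + 6/5 = 506/5 ≈ 101.20)
(-893 + 3692)/(j + (-1715 - 1*(-836))) = (-893 + 3692)/(506/5 + (-1715 - 1*(-836))) = 2799/(506/5 + (-1715 + 836)) = 2799/(506/5 - 879) = 2799/(-3889/5) = 2799*(-5/3889) = -13995/3889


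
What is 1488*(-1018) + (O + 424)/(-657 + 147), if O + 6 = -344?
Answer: -386269957/255 ≈ -1.5148e+6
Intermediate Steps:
O = -350 (O = -6 - 344 = -350)
1488*(-1018) + (O + 424)/(-657 + 147) = 1488*(-1018) + (-350 + 424)/(-657 + 147) = -1514784 + 74/(-510) = -1514784 + 74*(-1/510) = -1514784 - 37/255 = -386269957/255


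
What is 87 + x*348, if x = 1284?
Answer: 446919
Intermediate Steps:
87 + x*348 = 87 + 1284*348 = 87 + 446832 = 446919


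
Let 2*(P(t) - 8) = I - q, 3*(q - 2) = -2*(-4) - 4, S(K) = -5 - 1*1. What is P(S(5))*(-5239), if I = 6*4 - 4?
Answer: -256711/3 ≈ -85570.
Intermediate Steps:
S(K) = -6 (S(K) = -5 - 1 = -6)
q = 10/3 (q = 2 + (-2*(-4) - 4)/3 = 2 + (8 - 4)/3 = 2 + (⅓)*4 = 2 + 4/3 = 10/3 ≈ 3.3333)
I = 20 (I = 24 - 4 = 20)
P(t) = 49/3 (P(t) = 8 + (20 - 1*10/3)/2 = 8 + (20 - 10/3)/2 = 8 + (½)*(50/3) = 8 + 25/3 = 49/3)
P(S(5))*(-5239) = (49/3)*(-5239) = -256711/3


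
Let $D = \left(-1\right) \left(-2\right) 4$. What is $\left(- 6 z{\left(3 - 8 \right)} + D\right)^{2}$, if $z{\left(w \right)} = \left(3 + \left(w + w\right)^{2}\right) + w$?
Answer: $336400$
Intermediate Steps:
$D = 8$ ($D = 2 \cdot 4 = 8$)
$z{\left(w \right)} = 3 + w + 4 w^{2}$ ($z{\left(w \right)} = \left(3 + \left(2 w\right)^{2}\right) + w = \left(3 + 4 w^{2}\right) + w = 3 + w + 4 w^{2}$)
$\left(- 6 z{\left(3 - 8 \right)} + D\right)^{2} = \left(- 6 \left(3 + \left(3 - 8\right) + 4 \left(3 - 8\right)^{2}\right) + 8\right)^{2} = \left(- 6 \left(3 - 5 + 4 \left(-5\right)^{2}\right) + 8\right)^{2} = \left(- 6 \left(3 - 5 + 4 \cdot 25\right) + 8\right)^{2} = \left(- 6 \left(3 - 5 + 100\right) + 8\right)^{2} = \left(\left(-6\right) 98 + 8\right)^{2} = \left(-588 + 8\right)^{2} = \left(-580\right)^{2} = 336400$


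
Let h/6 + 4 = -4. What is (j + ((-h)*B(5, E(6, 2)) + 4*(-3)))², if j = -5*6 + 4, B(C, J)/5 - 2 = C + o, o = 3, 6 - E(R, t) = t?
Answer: 5579044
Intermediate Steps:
h = -48 (h = -24 + 6*(-4) = -24 - 24 = -48)
E(R, t) = 6 - t
B(C, J) = 25 + 5*C (B(C, J) = 10 + 5*(C + 3) = 10 + 5*(3 + C) = 10 + (15 + 5*C) = 25 + 5*C)
j = -26 (j = -30 + 4 = -26)
(j + ((-h)*B(5, E(6, 2)) + 4*(-3)))² = (-26 + ((-1*(-48))*(25 + 5*5) + 4*(-3)))² = (-26 + (48*(25 + 25) - 12))² = (-26 + (48*50 - 12))² = (-26 + (2400 - 12))² = (-26 + 2388)² = 2362² = 5579044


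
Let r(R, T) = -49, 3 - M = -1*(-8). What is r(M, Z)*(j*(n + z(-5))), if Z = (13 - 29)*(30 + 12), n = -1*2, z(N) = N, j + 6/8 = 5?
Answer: 5831/4 ≈ 1457.8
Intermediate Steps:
j = 17/4 (j = -¾ + 5 = 17/4 ≈ 4.2500)
n = -2
M = -5 (M = 3 - (-1)*(-8) = 3 - 1*8 = 3 - 8 = -5)
Z = -672 (Z = -16*42 = -672)
r(M, Z)*(j*(n + z(-5))) = -833*(-2 - 5)/4 = -833*(-7)/4 = -49*(-119/4) = 5831/4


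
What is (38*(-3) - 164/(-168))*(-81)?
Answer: 128169/14 ≈ 9154.9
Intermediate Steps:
(38*(-3) - 164/(-168))*(-81) = (-114 - 164*(-1/168))*(-81) = (-114 + 41/42)*(-81) = -4747/42*(-81) = 128169/14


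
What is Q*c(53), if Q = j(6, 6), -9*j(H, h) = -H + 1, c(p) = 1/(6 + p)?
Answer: 5/531 ≈ 0.0094162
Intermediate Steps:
j(H, h) = -1/9 + H/9 (j(H, h) = -(-H + 1)/9 = -(1 - H)/9 = -1/9 + H/9)
Q = 5/9 (Q = -1/9 + (1/9)*6 = -1/9 + 2/3 = 5/9 ≈ 0.55556)
Q*c(53) = 5/(9*(6 + 53)) = (5/9)/59 = (5/9)*(1/59) = 5/531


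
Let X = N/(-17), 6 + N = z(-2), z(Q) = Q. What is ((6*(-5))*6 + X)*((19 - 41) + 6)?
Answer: 48832/17 ≈ 2872.5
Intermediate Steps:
N = -8 (N = -6 - 2 = -8)
X = 8/17 (X = -8/(-17) = -8*(-1/17) = 8/17 ≈ 0.47059)
((6*(-5))*6 + X)*((19 - 41) + 6) = ((6*(-5))*6 + 8/17)*((19 - 41) + 6) = (-30*6 + 8/17)*(-22 + 6) = (-180 + 8/17)*(-16) = -3052/17*(-16) = 48832/17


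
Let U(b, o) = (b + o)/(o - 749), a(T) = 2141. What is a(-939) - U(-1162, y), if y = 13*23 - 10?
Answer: 983987/460 ≈ 2139.1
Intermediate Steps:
y = 289 (y = 299 - 10 = 289)
U(b, o) = (b + o)/(-749 + o)
a(-939) - U(-1162, y) = 2141 - (-1162 + 289)/(-749 + 289) = 2141 - (-873)/(-460) = 2141 - (-1)*(-873)/460 = 2141 - 1*873/460 = 2141 - 873/460 = 983987/460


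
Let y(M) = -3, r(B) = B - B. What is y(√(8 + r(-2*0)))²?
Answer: 9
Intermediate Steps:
r(B) = 0
y(√(8 + r(-2*0)))² = (-3)² = 9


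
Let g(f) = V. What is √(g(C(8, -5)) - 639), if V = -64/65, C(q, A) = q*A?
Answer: I*√2703935/65 ≈ 25.298*I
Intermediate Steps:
C(q, A) = A*q
V = -64/65 (V = -64*1/65 = -64/65 ≈ -0.98462)
g(f) = -64/65
√(g(C(8, -5)) - 639) = √(-64/65 - 639) = √(-41599/65) = I*√2703935/65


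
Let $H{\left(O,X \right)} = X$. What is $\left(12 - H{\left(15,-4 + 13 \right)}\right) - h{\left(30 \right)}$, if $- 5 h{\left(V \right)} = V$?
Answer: $9$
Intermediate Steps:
$h{\left(V \right)} = - \frac{V}{5}$
$\left(12 - H{\left(15,-4 + 13 \right)}\right) - h{\left(30 \right)} = \left(12 - \left(-4 + 13\right)\right) - \left(- \frac{1}{5}\right) 30 = \left(12 - 9\right) - -6 = \left(12 - 9\right) + 6 = 3 + 6 = 9$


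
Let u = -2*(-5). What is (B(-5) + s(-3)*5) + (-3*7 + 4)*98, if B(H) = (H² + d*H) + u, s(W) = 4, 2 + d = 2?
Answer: -1611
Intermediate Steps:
d = 0 (d = -2 + 2 = 0)
u = 10
B(H) = 10 + H² (B(H) = (H² + 0*H) + 10 = (H² + 0) + 10 = H² + 10 = 10 + H²)
(B(-5) + s(-3)*5) + (-3*7 + 4)*98 = ((10 + (-5)²) + 4*5) + (-3*7 + 4)*98 = ((10 + 25) + 20) + (-21 + 4)*98 = (35 + 20) - 17*98 = 55 - 1666 = -1611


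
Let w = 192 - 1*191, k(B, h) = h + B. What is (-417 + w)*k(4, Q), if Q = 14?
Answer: -7488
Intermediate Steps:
k(B, h) = B + h
w = 1 (w = 192 - 191 = 1)
(-417 + w)*k(4, Q) = (-417 + 1)*(4 + 14) = -416*18 = -7488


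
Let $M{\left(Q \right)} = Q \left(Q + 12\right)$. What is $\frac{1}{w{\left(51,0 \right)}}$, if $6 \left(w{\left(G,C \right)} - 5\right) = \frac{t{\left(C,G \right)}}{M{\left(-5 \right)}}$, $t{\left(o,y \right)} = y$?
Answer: $\frac{70}{333} \approx 0.21021$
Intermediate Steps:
$M{\left(Q \right)} = Q \left(12 + Q\right)$
$w{\left(G,C \right)} = 5 - \frac{G}{210}$ ($w{\left(G,C \right)} = 5 + \frac{G \frac{1}{\left(-5\right) \left(12 - 5\right)}}{6} = 5 + \frac{G \frac{1}{\left(-5\right) 7}}{6} = 5 + \frac{G \frac{1}{-35}}{6} = 5 + \frac{G \left(- \frac{1}{35}\right)}{6} = 5 + \frac{\left(- \frac{1}{35}\right) G}{6} = 5 - \frac{G}{210}$)
$\frac{1}{w{\left(51,0 \right)}} = \frac{1}{5 - \frac{17}{70}} = \frac{1}{\frac{333}{70}} = \frac{70}{333}$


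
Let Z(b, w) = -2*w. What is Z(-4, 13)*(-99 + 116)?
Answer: -442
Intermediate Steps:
Z(-4, 13)*(-99 + 116) = (-2*13)*(-99 + 116) = -26*17 = -442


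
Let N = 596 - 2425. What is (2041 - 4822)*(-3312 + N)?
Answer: 14297121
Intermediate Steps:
N = -1829
(2041 - 4822)*(-3312 + N) = (2041 - 4822)*(-3312 - 1829) = -2781*(-5141) = 14297121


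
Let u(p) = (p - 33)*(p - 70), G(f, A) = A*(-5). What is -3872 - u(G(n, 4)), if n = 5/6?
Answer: -8642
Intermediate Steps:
n = ⅚ (n = 5*(⅙) = ⅚ ≈ 0.83333)
G(f, A) = -5*A
u(p) = (-70 + p)*(-33 + p) (u(p) = (-33 + p)*(-70 + p) = (-70 + p)*(-33 + p))
-3872 - u(G(n, 4)) = -3872 - (2310 + (-5*4)² - (-515)*4) = -3872 - (2310 + (-20)² - 103*(-20)) = -3872 - (2310 + 400 + 2060) = -3872 - 1*4770 = -3872 - 4770 = -8642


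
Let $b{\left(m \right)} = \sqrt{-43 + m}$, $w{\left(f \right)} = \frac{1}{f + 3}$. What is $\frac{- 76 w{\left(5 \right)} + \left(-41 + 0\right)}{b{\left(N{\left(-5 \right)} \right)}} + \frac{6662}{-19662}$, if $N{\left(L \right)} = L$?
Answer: $- \frac{3331}{9831} + \frac{101 i \sqrt{3}}{24} \approx -0.33883 + 7.289 i$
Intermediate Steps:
$w{\left(f \right)} = \frac{1}{3 + f}$
$\frac{- 76 w{\left(5 \right)} + \left(-41 + 0\right)}{b{\left(N{\left(-5 \right)} \right)}} + \frac{6662}{-19662} = \frac{- \frac{76}{3 + 5} + \left(-41 + 0\right)}{\sqrt{-43 - 5}} + \frac{6662}{-19662} = \frac{- \frac{76}{8} - 41}{\sqrt{-48}} + 6662 \left(- \frac{1}{19662}\right) = \frac{\left(-76\right) \frac{1}{8} - 41}{4 i \sqrt{3}} - \frac{3331}{9831} = \left(- \frac{19}{2} - 41\right) \left(- \frac{i \sqrt{3}}{12}\right) - \frac{3331}{9831} = - \frac{101 \left(- \frac{i \sqrt{3}}{12}\right)}{2} - \frac{3331}{9831} = \frac{101 i \sqrt{3}}{24} - \frac{3331}{9831} = - \frac{3331}{9831} + \frac{101 i \sqrt{3}}{24}$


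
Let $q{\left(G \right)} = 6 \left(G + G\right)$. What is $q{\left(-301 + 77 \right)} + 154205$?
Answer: $151517$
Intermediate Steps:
$q{\left(G \right)} = 12 G$ ($q{\left(G \right)} = 6 \cdot 2 G = 12 G$)
$q{\left(-301 + 77 \right)} + 154205 = 12 \left(-301 + 77\right) + 154205 = 12 \left(-224\right) + 154205 = -2688 + 154205 = 151517$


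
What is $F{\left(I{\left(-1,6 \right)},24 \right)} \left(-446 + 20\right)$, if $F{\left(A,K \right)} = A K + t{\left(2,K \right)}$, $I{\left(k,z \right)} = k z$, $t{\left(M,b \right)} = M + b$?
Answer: $50268$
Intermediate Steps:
$F{\left(A,K \right)} = 2 + K + A K$ ($F{\left(A,K \right)} = A K + \left(2 + K\right) = 2 + K + A K$)
$F{\left(I{\left(-1,6 \right)},24 \right)} \left(-446 + 20\right) = \left(2 + 24 + \left(-1\right) 6 \cdot 24\right) \left(-446 + 20\right) = \left(2 + 24 - 144\right) \left(-426\right) = \left(-118\right) \left(-426\right) = 50268$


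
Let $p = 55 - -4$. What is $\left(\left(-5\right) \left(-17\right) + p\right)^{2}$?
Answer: $20736$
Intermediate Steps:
$p = 59$ ($p = 55 + 4 = 59$)
$\left(\left(-5\right) \left(-17\right) + p\right)^{2} = \left(\left(-5\right) \left(-17\right) + 59\right)^{2} = \left(85 + 59\right)^{2} = 144^{2} = 20736$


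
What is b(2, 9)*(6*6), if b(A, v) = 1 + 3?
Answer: 144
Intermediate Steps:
b(A, v) = 4
b(2, 9)*(6*6) = 4*(6*6) = 4*36 = 144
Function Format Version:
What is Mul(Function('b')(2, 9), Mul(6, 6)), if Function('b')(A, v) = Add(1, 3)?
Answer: 144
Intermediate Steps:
Function('b')(A, v) = 4
Mul(Function('b')(2, 9), Mul(6, 6)) = Mul(4, Mul(6, 6)) = Mul(4, 36) = 144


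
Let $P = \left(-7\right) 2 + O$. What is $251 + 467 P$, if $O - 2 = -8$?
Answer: $-9089$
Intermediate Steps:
$O = -6$ ($O = 2 - 8 = -6$)
$P = -20$ ($P = \left(-7\right) 2 - 6 = -14 - 6 = -20$)
$251 + 467 P = 251 + 467 \left(-20\right) = 251 - 9340 = -9089$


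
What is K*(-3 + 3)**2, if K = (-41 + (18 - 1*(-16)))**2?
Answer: 0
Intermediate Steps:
K = 49 (K = (-41 + (18 + 16))**2 = (-41 + 34)**2 = (-7)**2 = 49)
K*(-3 + 3)**2 = 49*(-3 + 3)**2 = 49*0**2 = 49*0 = 0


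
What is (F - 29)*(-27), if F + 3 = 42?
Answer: -270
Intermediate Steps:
F = 39 (F = -3 + 42 = 39)
(F - 29)*(-27) = (39 - 29)*(-27) = 10*(-27) = -270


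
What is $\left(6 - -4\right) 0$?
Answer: $0$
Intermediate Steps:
$\left(6 - -4\right) 0 = \left(6 + \left(\left(-4 + 3\right) + 5\right)\right) 0 = \left(6 + \left(-1 + 5\right)\right) 0 = \left(6 + 4\right) 0 = 10 \cdot 0 = 0$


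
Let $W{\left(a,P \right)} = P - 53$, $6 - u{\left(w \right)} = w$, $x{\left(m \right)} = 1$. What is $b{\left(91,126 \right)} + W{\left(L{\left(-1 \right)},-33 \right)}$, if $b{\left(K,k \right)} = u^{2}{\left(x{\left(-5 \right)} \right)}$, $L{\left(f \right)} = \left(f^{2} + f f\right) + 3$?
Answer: $-61$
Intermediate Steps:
$L{\left(f \right)} = 3 + 2 f^{2}$ ($L{\left(f \right)} = \left(f^{2} + f^{2}\right) + 3 = 2 f^{2} + 3 = 3 + 2 f^{2}$)
$u{\left(w \right)} = 6 - w$
$W{\left(a,P \right)} = -53 + P$ ($W{\left(a,P \right)} = P - 53 = -53 + P$)
$b{\left(K,k \right)} = 25$ ($b{\left(K,k \right)} = \left(6 - 1\right)^{2} = 5^{2} = 25$)
$b{\left(91,126 \right)} + W{\left(L{\left(-1 \right)},-33 \right)} = 25 - 86 = -61$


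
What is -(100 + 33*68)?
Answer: -2344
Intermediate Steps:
-(100 + 33*68) = -(100 + 2244) = -1*2344 = -2344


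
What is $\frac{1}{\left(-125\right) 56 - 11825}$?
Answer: $- \frac{1}{18825} \approx -5.3121 \cdot 10^{-5}$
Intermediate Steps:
$\frac{1}{\left(-125\right) 56 - 11825} = \frac{1}{-7000 - 11825} = \frac{1}{-18825} = - \frac{1}{18825}$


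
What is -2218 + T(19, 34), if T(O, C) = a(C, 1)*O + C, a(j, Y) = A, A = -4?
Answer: -2260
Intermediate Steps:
a(j, Y) = -4
T(O, C) = C - 4*O (T(O, C) = -4*O + C = C - 4*O)
-2218 + T(19, 34) = -2218 + (34 - 4*19) = -2218 + (34 - 76) = -2218 - 42 = -2260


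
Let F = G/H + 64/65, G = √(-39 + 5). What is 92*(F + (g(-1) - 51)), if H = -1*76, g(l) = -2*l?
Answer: -287132/65 - 23*I*√34/19 ≈ -4417.4 - 7.0585*I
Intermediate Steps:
G = I*√34 (G = √(-34) = I*√34 ≈ 5.8309*I)
H = -76
F = 64/65 - I*√34/76 (F = (I*√34)/(-76) + 64/65 = (I*√34)*(-1/76) + 64*(1/65) = -I*√34/76 + 64/65 = 64/65 - I*√34/76 ≈ 0.98462 - 0.076723*I)
92*(F + (g(-1) - 51)) = 92*((64/65 - I*√34/76) + (-2*(-1) - 51)) = 92*((64/65 - I*√34/76) + (2 - 51)) = 92*((64/65 - I*√34/76) - 49) = 92*(-3121/65 - I*√34/76) = -287132/65 - 23*I*√34/19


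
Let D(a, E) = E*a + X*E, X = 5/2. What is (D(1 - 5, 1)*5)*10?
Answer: -75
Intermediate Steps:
X = 5/2 (X = 5*(½) = 5/2 ≈ 2.5000)
D(a, E) = 5*E/2 + E*a (D(a, E) = E*a + 5*E/2 = 5*E/2 + E*a)
(D(1 - 5, 1)*5)*10 = (((½)*1*(5 + 2*(1 - 5)))*5)*10 = (((½)*1*(5 + 2*(-4)))*5)*10 = (((½)*1*(5 - 8))*5)*10 = (((½)*1*(-3))*5)*10 = -3/2*5*10 = -15/2*10 = -75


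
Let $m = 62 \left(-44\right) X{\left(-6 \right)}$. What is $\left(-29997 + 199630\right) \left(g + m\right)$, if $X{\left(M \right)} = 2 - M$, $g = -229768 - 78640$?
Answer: $-56018244856$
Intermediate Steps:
$g = -308408$ ($g = -229768 - 78640 = -308408$)
$m = -21824$ ($m = 62 \left(-44\right) \left(2 - -6\right) = - 2728 \left(2 + 6\right) = \left(-2728\right) 8 = -21824$)
$\left(-29997 + 199630\right) \left(g + m\right) = \left(-29997 + 199630\right) \left(-308408 - 21824\right) = 169633 \left(-330232\right) = -56018244856$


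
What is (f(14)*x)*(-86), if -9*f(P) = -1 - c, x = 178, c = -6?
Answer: 76540/9 ≈ 8504.4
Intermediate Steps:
f(P) = -5/9 (f(P) = -(-1 - 1*(-6))/9 = -(-1 + 6)/9 = -⅑*5 = -5/9)
(f(14)*x)*(-86) = -5/9*178*(-86) = -890/9*(-86) = 76540/9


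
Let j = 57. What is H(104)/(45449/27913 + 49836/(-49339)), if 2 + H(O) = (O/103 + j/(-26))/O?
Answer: -7490240475979/2302012389872 ≈ -3.2538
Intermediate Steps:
H(O) = -2 + (-57/26 + O/103)/O (H(O) = -2 + (O/103 + 57/(-26))/O = -2 + (O*(1/103) + 57*(-1/26))/O = -2 + (O/103 - 57/26)/O = -2 + (-57/26 + O/103)/O)
H(104)/(45449/27913 + 49836/(-49339)) = ((1/2678)*(-5871 - 5330*104)/104)/(45449/27913 + 49836/(-49339)) = ((1/2678)*(1/104)*(-5871 - 554320))/(45449*(1/27913) + 49836*(-1/49339)) = ((1/2678)*(1/104)*(-560191))/(45449/27913 - 49836/49339) = -560191/(278512*851335943/1377199507) = -560191/278512*1377199507/851335943 = -7490240475979/2302012389872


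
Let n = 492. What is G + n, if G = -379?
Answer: 113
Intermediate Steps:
G + n = -379 + 492 = 113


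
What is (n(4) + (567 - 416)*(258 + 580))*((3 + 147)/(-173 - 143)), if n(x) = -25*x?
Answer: -4741425/79 ≈ -60018.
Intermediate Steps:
(n(4) + (567 - 416)*(258 + 580))*((3 + 147)/(-173 - 143)) = (-25*4 + (567 - 416)*(258 + 580))*((3 + 147)/(-173 - 143)) = (-100 + 151*838)*(150/(-316)) = (-100 + 126538)*(150*(-1/316)) = 126438*(-75/158) = -4741425/79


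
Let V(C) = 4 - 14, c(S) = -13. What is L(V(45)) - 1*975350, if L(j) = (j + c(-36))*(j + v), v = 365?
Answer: -983515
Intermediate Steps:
V(C) = -10
L(j) = (-13 + j)*(365 + j) (L(j) = (j - 13)*(j + 365) = (-13 + j)*(365 + j))
L(V(45)) - 1*975350 = (-4745 + (-10)² + 352*(-10)) - 1*975350 = (-4745 + 100 - 3520) - 975350 = -8165 - 975350 = -983515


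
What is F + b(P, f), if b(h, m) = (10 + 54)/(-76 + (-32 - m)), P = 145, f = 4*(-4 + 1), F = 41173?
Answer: 123517/3 ≈ 41172.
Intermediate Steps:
f = -12 (f = 4*(-3) = -12)
b(h, m) = 64/(-108 - m)
F + b(P, f) = 41173 - 64/(108 - 12) = 41173 - 64/96 = 41173 - 64*1/96 = 41173 - ⅔ = 123517/3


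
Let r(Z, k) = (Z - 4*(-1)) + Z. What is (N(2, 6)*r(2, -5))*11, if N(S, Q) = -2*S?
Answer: -352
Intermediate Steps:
r(Z, k) = 4 + 2*Z (r(Z, k) = (Z + 4) + Z = (4 + Z) + Z = 4 + 2*Z)
(N(2, 6)*r(2, -5))*11 = ((-2*2)*(4 + 2*2))*11 = -4*(4 + 4)*11 = -4*8*11 = -32*11 = -352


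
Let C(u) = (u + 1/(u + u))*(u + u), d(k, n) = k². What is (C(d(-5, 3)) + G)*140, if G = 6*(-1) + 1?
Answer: 174440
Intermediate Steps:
G = -5 (G = -6 + 1 = -5)
C(u) = 2*u*(u + 1/(2*u)) (C(u) = (u + 1/(2*u))*(2*u) = 2*u*(u + 1/(2*u)))
(C(d(-5, 3)) + G)*140 = ((1 + 2*((-5)²)²) - 5)*140 = ((1 + 2*25²) - 5)*140 = ((1 + 2*625) - 5)*140 = ((1 + 1250) - 5)*140 = (1251 - 5)*140 = 1246*140 = 174440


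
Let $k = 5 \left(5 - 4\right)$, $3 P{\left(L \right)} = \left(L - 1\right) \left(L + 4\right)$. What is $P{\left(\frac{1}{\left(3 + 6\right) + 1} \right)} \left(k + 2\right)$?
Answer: $- \frac{861}{100} \approx -8.61$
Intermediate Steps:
$P{\left(L \right)} = \frac{\left(-1 + L\right) \left(4 + L\right)}{3}$ ($P{\left(L \right)} = \frac{\left(L - 1\right) \left(L + 4\right)}{3} = \frac{\left(-1 + L\right) \left(4 + L\right)}{3}$)
$k = 5$ ($k = 5 \left(5 - 4\right) = 5 \cdot 1 = 5$)
$P{\left(\frac{1}{\left(3 + 6\right) + 1} \right)} \left(k + 2\right) = \left(- \frac{4}{3} + \frac{1}{\left(3 + 6\right) + 1} + \frac{\left(\frac{1}{\left(3 + 6\right) + 1}\right)^{2}}{3}\right) \left(5 + 2\right) = \left(- \frac{4}{3} + \frac{1}{9 + 1} + \frac{\left(\frac{1}{9 + 1}\right)^{2}}{3}\right) 7 = \left(- \frac{4}{3} + \frac{1}{10} + \frac{\left(\frac{1}{10}\right)^{2}}{3}\right) 7 = \left(- \frac{4}{3} + \frac{1}{10} + \frac{1}{3 \cdot 100}\right) 7 = \left(- \frac{4}{3} + \frac{1}{10} + \frac{1}{3} \cdot \frac{1}{100}\right) 7 = \left(- \frac{4}{3} + \frac{1}{10} + \frac{1}{300}\right) 7 = \left(- \frac{123}{100}\right) 7 = - \frac{861}{100}$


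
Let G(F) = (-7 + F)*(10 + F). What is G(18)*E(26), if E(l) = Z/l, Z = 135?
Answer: 20790/13 ≈ 1599.2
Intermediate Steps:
E(l) = 135/l
G(18)*E(26) = (-70 + 18**2 + 3*18)*(135/26) = (-70 + 324 + 54)*(135*(1/26)) = 308*(135/26) = 20790/13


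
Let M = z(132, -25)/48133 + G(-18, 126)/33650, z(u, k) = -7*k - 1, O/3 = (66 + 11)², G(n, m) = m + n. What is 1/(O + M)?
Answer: 809837725/14404589141307 ≈ 5.6221e-5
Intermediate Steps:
O = 17787 (O = 3*(66 + 11)² = 3*77² = 3*5929 = 17787)
z(u, k) = -1 - 7*k
M = 5526732/809837725 (M = (-1 - 7*(-25))/48133 + (126 - 18)/33650 = (-1 + 175)*(1/48133) + 108*(1/33650) = 174*(1/48133) + 54/16825 = 174/48133 + 54/16825 = 5526732/809837725 ≈ 0.0068245)
1/(O + M) = 1/(17787 + 5526732/809837725) = 1/(14404589141307/809837725) = 809837725/14404589141307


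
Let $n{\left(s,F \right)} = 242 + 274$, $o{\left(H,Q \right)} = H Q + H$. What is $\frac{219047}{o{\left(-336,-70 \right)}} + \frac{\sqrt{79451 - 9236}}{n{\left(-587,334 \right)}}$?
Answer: $\frac{219047}{23184} + \frac{\sqrt{70215}}{516} \approx 9.9617$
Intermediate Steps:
$o{\left(H,Q \right)} = H + H Q$
$n{\left(s,F \right)} = 516$
$\frac{219047}{o{\left(-336,-70 \right)}} + \frac{\sqrt{79451 - 9236}}{n{\left(-587,334 \right)}} = \frac{219047}{\left(-336\right) \left(1 - 70\right)} + \frac{\sqrt{79451 - 9236}}{516} = \frac{219047}{\left(-336\right) \left(-69\right)} + \sqrt{70215} \cdot \frac{1}{516} = \frac{219047}{23184} + \frac{\sqrt{70215}}{516}$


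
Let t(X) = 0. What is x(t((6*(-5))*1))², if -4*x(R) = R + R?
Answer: 0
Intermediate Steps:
x(R) = -R/2 (x(R) = -(R + R)/4 = -R/2)
x(t((6*(-5))*1))² = (-½*0)² = 0² = 0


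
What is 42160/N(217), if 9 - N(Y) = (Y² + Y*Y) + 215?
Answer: -155/347 ≈ -0.44669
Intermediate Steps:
N(Y) = -206 - 2*Y² (N(Y) = 9 - ((Y² + Y*Y) + 215) = 9 - ((Y² + Y²) + 215) = 9 - (2*Y² + 215) = 9 - (215 + 2*Y²) = 9 + (-215 - 2*Y²) = -206 - 2*Y²)
42160/N(217) = 42160/(-206 - 2*217²) = 42160/(-206 - 2*47089) = 42160/(-206 - 94178) = 42160/(-94384) = 42160*(-1/94384) = -155/347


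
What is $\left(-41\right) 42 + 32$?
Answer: $-1690$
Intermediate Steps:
$\left(-41\right) 42 + 32 = -1722 + 32 = -1690$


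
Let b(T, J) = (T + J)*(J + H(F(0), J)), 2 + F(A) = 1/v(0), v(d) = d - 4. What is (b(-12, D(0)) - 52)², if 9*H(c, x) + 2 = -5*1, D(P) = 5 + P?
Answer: 538756/81 ≈ 6651.3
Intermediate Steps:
v(d) = -4 + d
F(A) = -9/4 (F(A) = -2 + 1/(-4 + 0) = -2 + 1/(-4) = -2 - ¼ = -9/4)
H(c, x) = -7/9 (H(c, x) = -2/9 + (-5*1)/9 = -2/9 + (⅑)*(-5) = -2/9 - 5/9 = -7/9)
b(T, J) = (-7/9 + J)*(J + T) (b(T, J) = (T + J)*(J - 7/9) = (J + T)*(-7/9 + J) = (-7/9 + J)*(J + T))
(b(-12, D(0)) - 52)² = (((5 + 0)² - 7*(5 + 0)/9 - 7/9*(-12) + (5 + 0)*(-12)) - 52)² = ((5² - 7/9*5 + 28/3 + 5*(-12)) - 52)² = ((25 - 35/9 + 28/3 - 60) - 52)² = (-266/9 - 52)² = (-734/9)² = 538756/81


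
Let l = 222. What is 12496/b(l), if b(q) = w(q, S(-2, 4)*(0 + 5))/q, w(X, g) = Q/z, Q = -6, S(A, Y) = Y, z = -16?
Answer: 7397632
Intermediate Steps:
w(X, g) = 3/8 (w(X, g) = -6/(-16) = -6*(-1/16) = 3/8)
b(q) = 3/(8*q)
12496/b(l) = 12496/(((3/8)/222)) = 12496/(((3/8)*(1/222))) = 12496/(1/592) = 12496*592 = 7397632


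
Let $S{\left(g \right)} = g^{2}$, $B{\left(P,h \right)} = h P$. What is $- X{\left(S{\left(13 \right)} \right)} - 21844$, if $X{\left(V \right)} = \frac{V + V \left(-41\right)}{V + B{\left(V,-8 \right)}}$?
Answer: $- \frac{152948}{7} \approx -21850.0$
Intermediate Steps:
$B{\left(P,h \right)} = P h$
$X{\left(V \right)} = \frac{40}{7}$ ($X{\left(V \right)} = \frac{V + V \left(-41\right)}{V + V \left(-8\right)} = \frac{V - 41 V}{V - 8 V} = \frac{\left(-40\right) V}{\left(-7\right) V} = - 40 V \left(- \frac{1}{7 V}\right) = \frac{40}{7}$)
$- X{\left(S{\left(13 \right)} \right)} - 21844 = \left(-1\right) \frac{40}{7} - 21844 = - \frac{40}{7} - 21844 = - \frac{152948}{7}$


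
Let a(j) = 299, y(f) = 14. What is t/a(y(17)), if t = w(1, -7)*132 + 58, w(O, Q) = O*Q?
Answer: -866/299 ≈ -2.8963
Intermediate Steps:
t = -866 (t = (1*(-7))*132 + 58 = -7*132 + 58 = -924 + 58 = -866)
t/a(y(17)) = -866/299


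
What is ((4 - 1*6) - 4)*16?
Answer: -96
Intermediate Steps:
((4 - 1*6) - 4)*16 = ((4 - 6) - 4)*16 = (-2 - 4)*16 = -6*16 = -96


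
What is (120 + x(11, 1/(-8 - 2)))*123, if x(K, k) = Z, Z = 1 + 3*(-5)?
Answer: 13038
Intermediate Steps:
Z = -14 (Z = 1 - 15 = -14)
x(K, k) = -14
(120 + x(11, 1/(-8 - 2)))*123 = (120 - 14)*123 = 106*123 = 13038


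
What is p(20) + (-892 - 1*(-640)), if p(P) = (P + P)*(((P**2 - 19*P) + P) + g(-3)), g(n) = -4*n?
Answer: 1828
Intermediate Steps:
p(P) = 2*P*(12 + P**2 - 18*P) (p(P) = (P + P)*(((P**2 - 19*P) + P) - 4*(-3)) = (2*P)*((P**2 - 18*P) + 12) = (2*P)*(12 + P**2 - 18*P) = 2*P*(12 + P**2 - 18*P))
p(20) + (-892 - 1*(-640)) = 2*20*(12 + 20**2 - 18*20) + (-892 - 1*(-640)) = 2*20*(12 + 400 - 360) + (-892 + 640) = 2*20*52 - 252 = 2080 - 252 = 1828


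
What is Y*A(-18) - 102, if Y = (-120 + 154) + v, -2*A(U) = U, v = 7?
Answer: 267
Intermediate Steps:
A(U) = -U/2
Y = 41 (Y = (-120 + 154) + 7 = 34 + 7 = 41)
Y*A(-18) - 102 = 41*(-½*(-18)) - 102 = 41*9 - 102 = 369 - 102 = 267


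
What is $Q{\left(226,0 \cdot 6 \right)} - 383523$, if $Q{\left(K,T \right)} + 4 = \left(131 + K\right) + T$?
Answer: $-383170$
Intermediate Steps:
$Q{\left(K,T \right)} = 127 + K + T$ ($Q{\left(K,T \right)} = -4 + \left(\left(131 + K\right) + T\right) = -4 + \left(131 + K + T\right) = 127 + K + T$)
$Q{\left(226,0 \cdot 6 \right)} - 383523 = \left(127 + 226 + 0 \cdot 6\right) - 383523 = \left(127 + 226 + 0\right) - 383523 = 353 - 383523 = -383170$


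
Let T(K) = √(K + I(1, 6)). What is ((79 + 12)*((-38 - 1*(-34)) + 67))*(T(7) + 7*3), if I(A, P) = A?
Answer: 120393 + 11466*√2 ≈ 1.3661e+5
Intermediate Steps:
T(K) = √(1 + K) (T(K) = √(K + 1) = √(1 + K))
((79 + 12)*((-38 - 1*(-34)) + 67))*(T(7) + 7*3) = ((79 + 12)*((-38 - 1*(-34)) + 67))*(√(1 + 7) + 7*3) = (91*((-38 + 34) + 67))*(√8 + 21) = (91*(-4 + 67))*(2*√2 + 21) = (91*63)*(21 + 2*√2) = 5733*(21 + 2*√2) = 120393 + 11466*√2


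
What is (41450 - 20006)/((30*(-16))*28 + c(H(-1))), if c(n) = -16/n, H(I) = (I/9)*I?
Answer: -1787/1132 ≈ -1.5786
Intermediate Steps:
H(I) = I²/9 (H(I) = (I*(⅑))*I = (I/9)*I = I²/9)
(41450 - 20006)/((30*(-16))*28 + c(H(-1))) = (41450 - 20006)/((30*(-16))*28 - 16/((⅑)*(-1)²)) = 21444/(-480*28 - 16/((⅑)*1)) = 21444/(-13440 - 16/⅑) = 21444/(-13440 - 16*9) = 21444/(-13440 - 144) = 21444/(-13584) = 21444*(-1/13584) = -1787/1132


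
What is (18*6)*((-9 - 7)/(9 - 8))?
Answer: -1728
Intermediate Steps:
(18*6)*((-9 - 7)/(9 - 8)) = 108*(-16/1) = 108*(-16*1) = 108*(-16) = -1728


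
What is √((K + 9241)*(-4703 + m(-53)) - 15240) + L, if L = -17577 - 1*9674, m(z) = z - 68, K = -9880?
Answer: -27251 + 4*√191706 ≈ -25500.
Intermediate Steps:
m(z) = -68 + z
L = -27251 (L = -17577 - 9674 = -27251)
√((K + 9241)*(-4703 + m(-53)) - 15240) + L = √((-9880 + 9241)*(-4703 + (-68 - 53)) - 15240) - 27251 = √(-639*(-4703 - 121) - 15240) - 27251 = √(-639*(-4824) - 15240) - 27251 = √(3082536 - 15240) - 27251 = √3067296 - 27251 = 4*√191706 - 27251 = -27251 + 4*√191706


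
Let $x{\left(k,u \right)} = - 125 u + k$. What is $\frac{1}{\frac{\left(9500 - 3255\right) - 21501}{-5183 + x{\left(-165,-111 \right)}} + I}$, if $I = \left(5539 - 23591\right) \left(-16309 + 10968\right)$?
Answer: $\frac{8527}{822136931508} \approx 1.0372 \cdot 10^{-8}$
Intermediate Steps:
$x{\left(k,u \right)} = k - 125 u$
$I = 96415732$ ($I = \left(-18052\right) \left(-5341\right) = 96415732$)
$\frac{1}{\frac{\left(9500 - 3255\right) - 21501}{-5183 + x{\left(-165,-111 \right)}} + I} = \frac{1}{\frac{\left(9500 - 3255\right) - 21501}{-5183 - -13710} + 96415732} = \frac{1}{\frac{\left(9500 - 3255\right) - 21501}{-5183 + \left(-165 + 13875\right)} + 96415732} = \frac{1}{\frac{6245 - 21501}{-5183 + 13710} + 96415732} = \frac{1}{- \frac{15256}{8527} + 96415732} = \frac{1}{\frac{822136931508}{8527}} = \frac{8527}{822136931508}$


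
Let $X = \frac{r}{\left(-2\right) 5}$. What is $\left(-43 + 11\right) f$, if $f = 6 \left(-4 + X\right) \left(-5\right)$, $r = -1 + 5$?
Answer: $-4224$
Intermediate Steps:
$r = 4$
$X = - \frac{2}{5}$ ($X = \frac{4}{\left(-2\right) 5} = \frac{4}{-10} = 4 \left(- \frac{1}{10}\right) = - \frac{2}{5} \approx -0.4$)
$f = 132$ ($f = 6 \left(-4 - \frac{2}{5}\right) \left(-5\right) = 6 \left(\left(- \frac{22}{5}\right) \left(-5\right)\right) = 6 \cdot 22 = 132$)
$\left(-43 + 11\right) f = \left(-43 + 11\right) 132 = \left(-32\right) 132 = -4224$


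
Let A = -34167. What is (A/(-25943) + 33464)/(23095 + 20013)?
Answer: 868190719/1118350844 ≈ 0.77631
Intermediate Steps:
(A/(-25943) + 33464)/(23095 + 20013) = (-34167/(-25943) + 33464)/(23095 + 20013) = (-34167*(-1/25943) + 33464)/43108 = (34167/25943 + 33464)*(1/43108) = (868190719/25943)*(1/43108) = 868190719/1118350844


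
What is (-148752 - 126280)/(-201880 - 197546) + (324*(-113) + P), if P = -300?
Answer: -7371668740/199713 ≈ -36911.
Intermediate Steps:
(-148752 - 126280)/(-201880 - 197546) + (324*(-113) + P) = (-148752 - 126280)/(-201880 - 197546) + (324*(-113) - 300) = -275032/(-399426) + (-36612 - 300) = -275032*(-1/399426) - 36912 = 137516/199713 - 36912 = -7371668740/199713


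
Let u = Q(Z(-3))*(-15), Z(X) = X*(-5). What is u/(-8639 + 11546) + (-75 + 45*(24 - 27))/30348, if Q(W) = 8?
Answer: -78745/1633734 ≈ -0.048199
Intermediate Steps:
Z(X) = -5*X
u = -120 (u = 8*(-15) = -120)
u/(-8639 + 11546) + (-75 + 45*(24 - 27))/30348 = -120/(-8639 + 11546) + (-75 + 45*(24 - 27))/30348 = -120/2907 + (-75 + 45*(-3))*(1/30348) = -120*1/2907 + (-75 - 135)*(1/30348) = -40/969 - 210*1/30348 = -40/969 - 35/5058 = -78745/1633734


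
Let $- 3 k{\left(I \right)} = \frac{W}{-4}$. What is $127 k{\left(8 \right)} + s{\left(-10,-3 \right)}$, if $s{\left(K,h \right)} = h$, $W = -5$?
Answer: $- \frac{671}{12} \approx -55.917$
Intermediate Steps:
$k{\left(I \right)} = - \frac{5}{12}$ ($k{\left(I \right)} = - \frac{\left(-5\right) \frac{1}{-4}}{3} = - \frac{\left(-5\right) \left(- \frac{1}{4}\right)}{3} = \left(- \frac{1}{3}\right) \frac{5}{4} = - \frac{5}{12}$)
$127 k{\left(8 \right)} + s{\left(-10,-3 \right)} = 127 \left(- \frac{5}{12}\right) - 3 = - \frac{635}{12} - 3 = - \frac{671}{12}$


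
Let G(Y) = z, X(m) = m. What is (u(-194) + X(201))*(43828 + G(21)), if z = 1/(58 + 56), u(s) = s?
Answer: 34974751/114 ≈ 3.0680e+5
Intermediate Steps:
z = 1/114 ≈ 0.0087719
G(Y) = 1/114
(u(-194) + X(201))*(43828 + G(21)) = (-194 + 201)*(43828 + 1/114) = 7*(4996393/114) = 34974751/114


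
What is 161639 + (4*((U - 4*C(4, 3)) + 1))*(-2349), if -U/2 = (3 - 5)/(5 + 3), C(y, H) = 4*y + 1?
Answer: 786473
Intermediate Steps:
C(y, H) = 1 + 4*y
U = 1/2 (U = -2*(3 - 5)/(5 + 3) = -(-4)/8 = -2*(-1/4) = 1/2 ≈ 0.50000)
161639 + (4*((U - 4*C(4, 3)) + 1))*(-2349) = 161639 + (4*((1/2 - 4*(1 + 4*4)) + 1))*(-2349) = 161639 + (4*((1/2 - 4*(1 + 16)) + 1))*(-2349) = 161639 + (4*((1/2 - 4*17) + 1))*(-2349) = 161639 + (4*((1/2 - 68) + 1))*(-2349) = 161639 + (4*(-135/2 + 1))*(-2349) = 161639 + (4*(-133/2))*(-2349) = 161639 - 266*(-2349) = 161639 + 624834 = 786473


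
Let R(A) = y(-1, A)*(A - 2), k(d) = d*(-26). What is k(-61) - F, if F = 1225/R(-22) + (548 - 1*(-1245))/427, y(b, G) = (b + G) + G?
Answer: 145788049/92232 ≈ 1580.7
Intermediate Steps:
k(d) = -26*d
y(b, G) = b + 2*G (y(b, G) = (G + b) + G = b + 2*G)
R(A) = (-1 + 2*A)*(-2 + A) (R(A) = (-1 + 2*A)*(A - 2) = (-1 + 2*A)*(-2 + A))
F = 491903/92232 (F = 1225/(((-1 + 2*(-22))*(-2 - 22))) + (548 - 1*(-1245))/427 = 1225/(((-1 - 44)*(-24))) + (548 + 1245)*(1/427) = 1225/((-45*(-24))) + 1793*(1/427) = 1225/1080 + 1793/427 = 1225*(1/1080) + 1793/427 = 245/216 + 1793/427 = 491903/92232 ≈ 5.3333)
k(-61) - F = -26*(-61) - 1*491903/92232 = 1586 - 491903/92232 = 145788049/92232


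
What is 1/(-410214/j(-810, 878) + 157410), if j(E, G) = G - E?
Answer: 844/132648933 ≈ 6.3627e-6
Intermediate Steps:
1/(-410214/j(-810, 878) + 157410) = 1/(-410214/(878 - 1*(-810)) + 157410) = 1/(-410214/(878 + 810) + 157410) = 1/(-410214/1688 + 157410) = 1/(-410214*1/1688 + 157410) = 1/(-205107/844 + 157410) = 1/(132648933/844) = 844/132648933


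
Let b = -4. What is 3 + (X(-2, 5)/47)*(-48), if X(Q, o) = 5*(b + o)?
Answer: -99/47 ≈ -2.1064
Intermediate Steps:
X(Q, o) = -20 + 5*o (X(Q, o) = 5*(-4 + o) = -20 + 5*o)
3 + (X(-2, 5)/47)*(-48) = 3 + ((-20 + 5*5)/47)*(-48) = 3 + ((-20 + 25)*(1/47))*(-48) = 3 + (5*(1/47))*(-48) = 3 + (5/47)*(-48) = 3 - 240/47 = -99/47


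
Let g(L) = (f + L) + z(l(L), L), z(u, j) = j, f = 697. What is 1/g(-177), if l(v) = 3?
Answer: 1/343 ≈ 0.0029155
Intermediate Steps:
g(L) = 697 + 2*L (g(L) = (697 + L) + L = 697 + 2*L)
1/g(-177) = 1/(697 + 2*(-177)) = 1/(697 - 354) = 1/343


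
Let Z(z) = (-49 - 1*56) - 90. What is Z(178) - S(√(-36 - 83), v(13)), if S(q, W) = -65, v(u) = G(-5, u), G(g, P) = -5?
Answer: -130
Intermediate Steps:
v(u) = -5
Z(z) = -195 (Z(z) = (-49 - 56) - 90 = -105 - 90 = -195)
Z(178) - S(√(-36 - 83), v(13)) = -195 - 1*(-65) = -195 + 65 = -130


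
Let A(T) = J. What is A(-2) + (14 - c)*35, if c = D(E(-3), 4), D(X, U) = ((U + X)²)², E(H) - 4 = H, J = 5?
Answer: -21380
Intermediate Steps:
A(T) = 5
E(H) = 4 + H
D(X, U) = (U + X)⁴
c = 625 (c = (4 + (4 - 3))⁴ = (4 + 1)⁴ = 5⁴ = 625)
A(-2) + (14 - c)*35 = 5 + (14 - 1*625)*35 = 5 + (14 - 625)*35 = 5 - 611*35 = 5 - 21385 = -21380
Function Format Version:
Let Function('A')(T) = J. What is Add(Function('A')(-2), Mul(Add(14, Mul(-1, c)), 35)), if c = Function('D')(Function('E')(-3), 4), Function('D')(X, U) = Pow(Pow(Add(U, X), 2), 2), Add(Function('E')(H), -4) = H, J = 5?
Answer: -21380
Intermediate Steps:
Function('A')(T) = 5
Function('E')(H) = Add(4, H)
Function('D')(X, U) = Pow(Add(U, X), 4)
c = 625 (c = Pow(Add(4, Add(4, -3)), 4) = Pow(Add(4, 1), 4) = Pow(5, 4) = 625)
Add(Function('A')(-2), Mul(Add(14, Mul(-1, c)), 35)) = Add(5, Mul(Add(14, Mul(-1, 625)), 35)) = Add(5, Mul(Add(14, -625), 35)) = Add(5, Mul(-611, 35)) = Add(5, -21385) = -21380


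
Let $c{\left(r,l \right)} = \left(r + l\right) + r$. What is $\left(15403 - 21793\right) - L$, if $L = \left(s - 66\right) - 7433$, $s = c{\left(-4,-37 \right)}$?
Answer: $1154$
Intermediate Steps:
$c{\left(r,l \right)} = l + 2 r$ ($c{\left(r,l \right)} = \left(l + r\right) + r = l + 2 r$)
$s = -45$ ($s = -37 + 2 \left(-4\right) = -37 - 8 = -45$)
$L = -7544$ ($L = \left(-45 - 66\right) - 7433 = -111 - 7433 = -7544$)
$\left(15403 - 21793\right) - L = \left(15403 - 21793\right) - -7544 = \left(15403 - 21793\right) + 7544 = -6390 + 7544 = 1154$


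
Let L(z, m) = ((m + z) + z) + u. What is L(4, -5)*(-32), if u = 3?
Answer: -192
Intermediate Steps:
L(z, m) = 3 + m + 2*z (L(z, m) = ((m + z) + z) + 3 = (m + 2*z) + 3 = 3 + m + 2*z)
L(4, -5)*(-32) = (3 - 5 + 2*4)*(-32) = (3 - 5 + 8)*(-32) = 6*(-32) = -192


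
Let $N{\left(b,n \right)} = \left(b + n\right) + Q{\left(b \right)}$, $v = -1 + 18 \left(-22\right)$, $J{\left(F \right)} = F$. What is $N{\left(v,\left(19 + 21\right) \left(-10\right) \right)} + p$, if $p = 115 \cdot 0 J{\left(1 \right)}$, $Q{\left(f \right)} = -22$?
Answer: $-819$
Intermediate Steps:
$v = -397$ ($v = -1 - 396 = -397$)
$N{\left(b,n \right)} = -22 + b + n$ ($N{\left(b,n \right)} = \left(b + n\right) - 22 = -22 + b + n$)
$p = 0$ ($p = 115 \cdot 0 \cdot 1 = 0 \cdot 1 = 0$)
$N{\left(v,\left(19 + 21\right) \left(-10\right) \right)} + p = \left(-22 - 397 + \left(19 + 21\right) \left(-10\right)\right) + 0 = \left(-22 - 397 + 40 \left(-10\right)\right) + 0 = \left(-22 - 397 - 400\right) + 0 = -819 + 0 = -819$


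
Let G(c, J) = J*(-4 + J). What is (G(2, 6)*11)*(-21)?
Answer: -2772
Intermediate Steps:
(G(2, 6)*11)*(-21) = ((6*(-4 + 6))*11)*(-21) = ((6*2)*11)*(-21) = (12*11)*(-21) = 132*(-21) = -2772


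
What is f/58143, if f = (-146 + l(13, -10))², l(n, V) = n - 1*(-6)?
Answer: 16129/58143 ≈ 0.27740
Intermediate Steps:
l(n, V) = 6 + n (l(n, V) = n + 6 = 6 + n)
f = 16129 (f = (-146 + (6 + 13))² = (-146 + 19)² = (-127)² = 16129)
f/58143 = 16129/58143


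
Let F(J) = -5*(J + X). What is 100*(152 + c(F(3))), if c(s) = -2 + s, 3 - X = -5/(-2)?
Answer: 13250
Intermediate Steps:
X = ½ (X = 3 - (-5)/(-2) = 3 - (-5)*(-1)/2 = 3 - 1*5/2 = 3 - 5/2 = ½ ≈ 0.50000)
F(J) = -5/2 - 5*J (F(J) = -5*(J + ½) = -5*(½ + J) = -5/2 - 5*J)
100*(152 + c(F(3))) = 100*(152 + (-2 + (-5/2 - 5*3))) = 100*(152 + (-2 + (-5/2 - 15))) = 100*(152 + (-2 - 35/2)) = 100*(152 - 39/2) = 100*(265/2) = 13250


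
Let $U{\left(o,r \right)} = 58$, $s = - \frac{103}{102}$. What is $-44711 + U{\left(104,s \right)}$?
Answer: $-44653$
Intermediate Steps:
$s = - \frac{103}{102}$ ($s = \left(-103\right) \frac{1}{102} = - \frac{103}{102} \approx -1.0098$)
$-44711 + U{\left(104,s \right)} = -44711 + 58 = -44653$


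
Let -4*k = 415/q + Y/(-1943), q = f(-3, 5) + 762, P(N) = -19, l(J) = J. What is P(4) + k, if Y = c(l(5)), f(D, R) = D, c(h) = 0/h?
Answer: -58099/3036 ≈ -19.137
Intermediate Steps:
c(h) = 0
Y = 0
q = 759 (q = -3 + 762 = 759)
k = -415/3036 (k = -(415/759 + 0/(-1943))/4 = -(415*(1/759) + 0*(-1/1943))/4 = -(415/759 + 0)/4 = -¼*415/759 = -415/3036 ≈ -0.13669)
P(4) + k = -19 - 415/3036 = -58099/3036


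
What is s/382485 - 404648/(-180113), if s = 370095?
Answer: 14762047401/4592701387 ≈ 3.2142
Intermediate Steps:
s/382485 - 404648/(-180113) = 370095/382485 - 404648/(-180113) = 370095*(1/382485) - 404648*(-1/180113) = 24673/25499 + 404648/180113 = 14762047401/4592701387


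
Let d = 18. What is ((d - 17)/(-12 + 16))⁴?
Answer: 1/256 ≈ 0.0039063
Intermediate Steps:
((d - 17)/(-12 + 16))⁴ = ((18 - 17)/(-12 + 16))⁴ = (1/4)⁴ = (1*(¼))⁴ = (¼)⁴ = 1/256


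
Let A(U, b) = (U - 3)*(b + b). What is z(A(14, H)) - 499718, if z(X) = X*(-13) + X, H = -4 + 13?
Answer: -502094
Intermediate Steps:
H = 9
A(U, b) = 2*b*(-3 + U) (A(U, b) = (-3 + U)*(2*b) = 2*b*(-3 + U))
z(X) = -12*X (z(X) = -13*X + X = -12*X)
z(A(14, H)) - 499718 = -24*9*(-3 + 14) - 499718 = -24*9*11 - 499718 = -12*198 - 499718 = -2376 - 499718 = -502094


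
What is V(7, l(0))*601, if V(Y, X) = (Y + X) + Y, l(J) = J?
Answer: 8414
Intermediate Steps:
V(Y, X) = X + 2*Y (V(Y, X) = (X + Y) + Y = X + 2*Y)
V(7, l(0))*601 = (0 + 2*7)*601 = (0 + 14)*601 = 14*601 = 8414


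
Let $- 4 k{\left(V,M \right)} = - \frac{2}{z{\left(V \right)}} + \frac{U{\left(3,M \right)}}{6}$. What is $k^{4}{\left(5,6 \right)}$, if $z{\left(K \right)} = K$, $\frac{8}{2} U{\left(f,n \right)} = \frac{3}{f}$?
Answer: $\frac{3418801}{53084160000} \approx 6.4403 \cdot 10^{-5}$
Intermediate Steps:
$U{\left(f,n \right)} = \frac{3}{4 f}$ ($U{\left(f,n \right)} = \frac{3 \frac{1}{f}}{4} = \frac{3}{4 f}$)
$k{\left(V,M \right)} = - \frac{1}{96} + \frac{1}{2 V}$ ($k{\left(V,M \right)} = - \frac{- \frac{2}{V} + \frac{\frac{3}{4} \cdot \frac{1}{3}}{6}}{4} = - \frac{- \frac{2}{V} + \frac{3}{4} \cdot \frac{1}{3} \cdot \frac{1}{6}}{4} = - \frac{- \frac{2}{V} + \frac{1}{4} \cdot \frac{1}{6}}{4} = - \frac{- \frac{2}{V} + \frac{1}{24}}{4} = - \frac{\frac{1}{24} - \frac{2}{V}}{4} = - \frac{1}{96} + \frac{1}{2 V}$)
$k^{4}{\left(5,6 \right)} = \left(\frac{48 - 5}{96 \cdot 5}\right)^{4} = \left(\frac{1}{96} \cdot \frac{1}{5} \left(48 - 5\right)\right)^{4} = \left(\frac{1}{96} \cdot \frac{1}{5} \cdot 43\right)^{4} = \left(\frac{43}{480}\right)^{4} = \frac{3418801}{53084160000}$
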